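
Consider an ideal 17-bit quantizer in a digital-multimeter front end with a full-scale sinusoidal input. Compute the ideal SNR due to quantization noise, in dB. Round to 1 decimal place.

104.1 dB

For an ideal N-bit converter with full-scale sine input, SNR = 6.02 N + 1.76 dB. SNR = 6.02 × 17 + 1.76 = 102.34 + 1.76 = 104.10 dB.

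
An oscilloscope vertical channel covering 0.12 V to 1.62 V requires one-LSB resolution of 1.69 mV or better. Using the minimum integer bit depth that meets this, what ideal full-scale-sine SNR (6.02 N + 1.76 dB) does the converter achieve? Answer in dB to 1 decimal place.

62.0 dB

Span: 1.62 V − (0.12 V) = 1.5 V.
Levels needed ≥ 1.5/1.69 mV = 887.6. 2^10 = 1024 suffices, so N_min = 10.
6.02(10) + 1.76 = 61.96 dB.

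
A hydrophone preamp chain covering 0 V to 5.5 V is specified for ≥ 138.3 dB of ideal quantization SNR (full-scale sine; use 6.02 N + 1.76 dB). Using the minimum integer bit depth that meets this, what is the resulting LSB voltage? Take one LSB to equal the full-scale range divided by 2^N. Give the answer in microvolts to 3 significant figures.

Full-scale range = 5.5 V.
N ≥ (138.3 − 1.76)/6.02 = 22.681 → N_min = 23.
LSB = 5.5 V / 2^23 = 0.656 µV.

0.656 µV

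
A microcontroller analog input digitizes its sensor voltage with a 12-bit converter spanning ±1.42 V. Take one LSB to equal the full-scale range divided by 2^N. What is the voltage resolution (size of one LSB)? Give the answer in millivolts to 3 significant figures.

The full-scale span is 1.42 − (-1.42) = 2.84 V.
Number of codes = 2^12 = 4096.
Step size = 2.84/4096 V = 0.693 mV.

0.693 mV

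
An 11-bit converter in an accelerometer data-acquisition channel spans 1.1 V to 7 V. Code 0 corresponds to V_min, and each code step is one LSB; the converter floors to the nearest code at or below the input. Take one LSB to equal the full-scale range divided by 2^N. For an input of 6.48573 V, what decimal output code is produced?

The full-scale span is 7 − (1.1) = 5.9 V. LSB = 5.9 V / 2^11 ≈ 2.881 mV.
V_in − V_min = 6.48573 − (1.1) = 5.38573 V.
Divide by LSB: 5.38573 × 2048/5.9 = 1869.4873.
Truncating gives code 1869.

1869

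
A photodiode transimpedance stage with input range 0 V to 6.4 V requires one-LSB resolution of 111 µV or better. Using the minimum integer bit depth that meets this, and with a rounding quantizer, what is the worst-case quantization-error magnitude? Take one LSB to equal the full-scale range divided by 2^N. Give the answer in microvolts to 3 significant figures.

48.8 µV

V_FS = 6.4 V.
6.4 V / 111 µV = 57660. Since 2^15 = 32768 and 2^16 = 65536, N = 16.
LSB = 6.4 V / 2^16 = 97.656 µV.
Max error for round-to-nearest is LSB/2 = 48.8 µV.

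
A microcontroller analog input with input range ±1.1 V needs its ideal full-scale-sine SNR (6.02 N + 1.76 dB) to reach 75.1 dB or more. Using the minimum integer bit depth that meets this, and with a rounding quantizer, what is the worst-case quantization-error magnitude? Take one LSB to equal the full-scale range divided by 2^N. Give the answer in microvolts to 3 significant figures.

134 µV

Span: 1.1 V − (-1.1 V) = 2.2 V.
N ≥ (75.1 − 1.76)/6.02 = 12.183 → N_min = 13.
LSB = 2.2 V / 2^13 = 268.55 µV.
|e|_max = LSB/2 = 134 µV.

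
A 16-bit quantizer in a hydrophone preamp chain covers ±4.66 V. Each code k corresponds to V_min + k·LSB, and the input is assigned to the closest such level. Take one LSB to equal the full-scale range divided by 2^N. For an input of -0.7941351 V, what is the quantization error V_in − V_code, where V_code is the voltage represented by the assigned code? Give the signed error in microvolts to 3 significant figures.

Range = 4.66 − (-4.66) = 9.32 V. LSB = 9.32 V / 2^16 ≈ 142.2 µV.
(-0.7941351 − (-4.66)) / LSB = 3.8658649 × 65536/9.32 = 27183.8328. Nearest integer: k = 27184.
Reconstructed level: -4.66 + 27184 × 9.32/65536 V = -0.79411132813 V.
V_in − V_code = -0.7941351 − (-0.79411132813) = −23.8 µV.

−23.8 µV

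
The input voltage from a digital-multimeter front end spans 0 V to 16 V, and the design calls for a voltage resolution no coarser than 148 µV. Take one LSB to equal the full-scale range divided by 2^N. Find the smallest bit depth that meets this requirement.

17 bits

Range is 16 V.
Levels needed ≥ 16/148 µV = 108100. 2^17 = 131072 suffices, so N_min = 17.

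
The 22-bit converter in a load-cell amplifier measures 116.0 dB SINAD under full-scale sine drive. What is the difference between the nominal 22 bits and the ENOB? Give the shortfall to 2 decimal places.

3.02 bits

ENOB = (SINAD − 1.76)/6.02 = (116.0 − 1.76)/6.02 = 18.9767 bits.
Lost resolution: 22 − 18.9767 = 3.0233 bits.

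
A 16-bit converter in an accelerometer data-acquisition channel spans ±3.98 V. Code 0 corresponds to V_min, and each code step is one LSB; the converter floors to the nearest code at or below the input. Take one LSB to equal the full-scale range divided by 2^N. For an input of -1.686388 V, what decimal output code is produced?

18883

The full-scale span is 3.98 − (-3.98) = 7.96 V. LSB = 7.96 V / 2^16 ≈ 121.5 µV.
(V_in − V_min) × 2^16/range = (-1.686388 − (-3.98)) × 65536/7.96 = 18883.688.
Floor → code = 18883.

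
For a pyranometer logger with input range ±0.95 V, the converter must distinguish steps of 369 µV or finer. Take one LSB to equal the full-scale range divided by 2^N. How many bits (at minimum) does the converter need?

Full-scale range = 0.95 V − (-0.95 V) = 1.9 V.
Levels needed ≥ 1.9/369 µV = 5149. 2^13 = 8192 suffices, so N_min = 13.

13 bits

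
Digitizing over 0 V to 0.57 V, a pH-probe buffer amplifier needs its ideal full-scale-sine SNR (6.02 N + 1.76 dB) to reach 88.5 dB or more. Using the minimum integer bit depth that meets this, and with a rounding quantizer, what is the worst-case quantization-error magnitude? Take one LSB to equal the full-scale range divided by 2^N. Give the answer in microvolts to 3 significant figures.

8.70 µV

V_FS = 0.57 V.
6.02 N + 1.76 ≥ 88.5 gives N ≥ 14.409, so the minimum integer is 15.
LSB = 0.57 V ÷ 2^15 = 0.57/32768 V = 17.395 µV.
|e|_max = LSB/2 = 8.70 µV.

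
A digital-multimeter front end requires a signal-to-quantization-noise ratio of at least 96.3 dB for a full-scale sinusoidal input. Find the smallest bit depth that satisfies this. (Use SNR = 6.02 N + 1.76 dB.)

Solving 6.02 N ≥ 96.3 − 1.76: N ≥ 15.704. Round up → N = 16.

16 bits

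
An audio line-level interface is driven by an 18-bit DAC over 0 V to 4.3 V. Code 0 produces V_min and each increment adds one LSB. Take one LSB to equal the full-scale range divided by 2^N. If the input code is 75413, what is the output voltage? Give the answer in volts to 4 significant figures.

Full-scale range = 4.3 V. LSB = 4.3 V / 2^18.
Output = V_min + (75413/262144) × range = 0 + 0.287678 × 4.3 V
      = 0 + 1.23701 = 1.23701 V.

1.237 V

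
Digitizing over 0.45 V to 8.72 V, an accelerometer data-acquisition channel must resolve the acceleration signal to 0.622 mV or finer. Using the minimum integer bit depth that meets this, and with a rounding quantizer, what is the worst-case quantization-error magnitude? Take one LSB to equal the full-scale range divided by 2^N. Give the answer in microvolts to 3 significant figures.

Span: 8.72 V − (0.45 V) = 8.27 V.
Levels needed ≥ 8.27/0.622 mV = 13300. 2^14 = 16384 suffices, so N_min = 14.
Step size = 8.27/16384 V = 0.50476 mV.
Max error for round-to-nearest is LSB/2 = 252 µV.

252 µV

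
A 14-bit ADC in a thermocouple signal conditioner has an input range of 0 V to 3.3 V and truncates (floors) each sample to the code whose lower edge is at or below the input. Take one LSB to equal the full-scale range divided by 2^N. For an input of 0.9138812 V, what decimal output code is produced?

4537

Span = 3.3 V. LSB = 3.3 V / 2^14 ≈ 201.4 µV.
code = ⌊(V_in − V_min)/LSB⌋ = ⌊(V_in − V_min) × 2^14 / range⌋
     = ⌊(0.9138812 − (0)) × 16384 / 3.3⌋ = ⌊0.9138812 × 16384/3.3⌋
     = ⌊4537.282⌋ = 4537.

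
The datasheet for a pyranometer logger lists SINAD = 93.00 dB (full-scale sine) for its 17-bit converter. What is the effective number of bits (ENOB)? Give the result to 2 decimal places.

Inverting SNR = 6.02 N + 1.76: N_eff = (93.00 − 1.76)/6.02 = 15.1561.

15.16 bits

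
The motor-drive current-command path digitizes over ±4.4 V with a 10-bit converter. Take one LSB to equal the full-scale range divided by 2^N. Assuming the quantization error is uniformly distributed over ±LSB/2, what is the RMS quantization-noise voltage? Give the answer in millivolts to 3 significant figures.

2.48 mV

Span: 4.4 V − (-4.4 V) = 8.8 V.
LSB = 8.8 V ÷ 2^10 = 8.8/1024 V = 8.5938 mV.
V_rms = LSB/√12 = 8.5938 mV / √12 = 2.48 mV.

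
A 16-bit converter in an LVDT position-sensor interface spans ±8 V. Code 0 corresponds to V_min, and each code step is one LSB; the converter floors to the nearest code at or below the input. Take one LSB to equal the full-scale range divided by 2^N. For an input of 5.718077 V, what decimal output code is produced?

Span: 8 V − (-8 V) = 16 V. LSB = 16 V / 2^16 ≈ 244.1 µV.
code = ⌊(V_in − V_min)/LSB⌋ = ⌊(V_in − V_min) × 2^16 / range⌋
     = ⌊(5.718077 − (-8)) × 65536 / 16⌋ = ⌊13.718077 × 65536/16⌋
     = ⌊56189.243⌋ = 56189.

56189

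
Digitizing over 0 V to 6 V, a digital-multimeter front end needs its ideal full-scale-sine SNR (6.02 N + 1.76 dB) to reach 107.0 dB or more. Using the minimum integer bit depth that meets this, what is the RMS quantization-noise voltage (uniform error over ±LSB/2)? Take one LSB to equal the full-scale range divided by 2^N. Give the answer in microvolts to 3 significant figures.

V_FS = 6 V.
Solving 6.02 N ≥ 107.0 − 1.76: N ≥ 17.482. Round up → N = 18.
LSB = 6 V / 2^18 = 22.888 µV.
RMS noise = LSB/√12 = 6.61 µV.

6.61 µV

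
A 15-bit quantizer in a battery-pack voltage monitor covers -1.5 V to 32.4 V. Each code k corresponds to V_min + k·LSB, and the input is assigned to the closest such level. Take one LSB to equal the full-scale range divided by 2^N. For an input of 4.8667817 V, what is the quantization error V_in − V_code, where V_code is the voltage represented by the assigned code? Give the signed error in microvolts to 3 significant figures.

Span: 32.4 V − (-1.5 V) = 33.9 V. LSB = 33.9 V / 2^15 ≈ 1.035 mV.
(V_in − V_min)/LSB = (4.8667817 − (-1.5)) × 32768/33.9 = 6154.1800 → nearest code k = 6154.
V_code = -1.5 + (6154/32768) × 33.9 = 4.8665954590 V.
e = 4.8667817 − (4.8665954590) = +186 µV.

+186 µV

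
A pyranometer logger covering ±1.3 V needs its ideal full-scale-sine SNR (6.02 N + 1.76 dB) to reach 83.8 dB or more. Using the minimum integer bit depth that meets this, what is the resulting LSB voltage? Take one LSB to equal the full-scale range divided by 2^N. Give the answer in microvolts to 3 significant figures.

Range = 1.3 − (-1.3) = 2.6 V.
Solving 6.02 N ≥ 83.8 − 1.76: N ≥ 13.628. Round up → N = 14.
LSB = 2.6 V / 2^14 = 159 µV.

159 µV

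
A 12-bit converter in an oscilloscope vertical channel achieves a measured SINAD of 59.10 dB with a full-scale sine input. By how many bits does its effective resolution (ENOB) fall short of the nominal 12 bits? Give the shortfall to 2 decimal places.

ENOB = (SINAD − 1.76)/6.02 = (59.10 − 1.76)/6.02 = 9.5249 bits.
Lost resolution: 12 − 9.5249 = 2.4751 bits.

2.48 bits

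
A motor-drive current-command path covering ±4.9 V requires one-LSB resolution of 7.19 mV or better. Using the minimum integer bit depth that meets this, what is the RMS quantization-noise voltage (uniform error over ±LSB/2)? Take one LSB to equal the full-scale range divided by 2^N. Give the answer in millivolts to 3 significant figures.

1.38 mV

Range = 4.9 − (-4.9) = 9.8 V.
Levels needed ≥ 9.8/7.19 mV = 1363. 2^11 = 2048 suffices, so N_min = 11.
LSB = 9.8 V / 2^11 = 4.7852 mV.
V_rms = LSB/√12 = 1.38 mV.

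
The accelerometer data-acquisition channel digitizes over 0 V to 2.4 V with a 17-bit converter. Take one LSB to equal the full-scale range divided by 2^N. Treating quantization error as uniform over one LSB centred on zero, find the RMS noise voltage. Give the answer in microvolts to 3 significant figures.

5.29 µV

Range is 2.4 V.
One LSB is 2.4 V / 131072 = 18.311 µV.
V_rms = LSB/√12 = 18.311 µV / √12 = 5.29 µV.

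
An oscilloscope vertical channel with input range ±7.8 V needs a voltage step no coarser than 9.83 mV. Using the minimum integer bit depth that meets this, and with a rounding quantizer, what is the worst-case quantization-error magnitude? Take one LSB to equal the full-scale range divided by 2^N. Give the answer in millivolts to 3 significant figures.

Range = 7.8 − (-7.8) = 15.6 V.
Levels needed ≥ 15.6/9.83 mV = 1587. 2^11 = 2048 suffices, so N_min = 11.
One LSB is 15.6 V / 2048 = 7.6172 mV.
Max error for round-to-nearest is LSB/2 = 3.81 mV.

3.81 mV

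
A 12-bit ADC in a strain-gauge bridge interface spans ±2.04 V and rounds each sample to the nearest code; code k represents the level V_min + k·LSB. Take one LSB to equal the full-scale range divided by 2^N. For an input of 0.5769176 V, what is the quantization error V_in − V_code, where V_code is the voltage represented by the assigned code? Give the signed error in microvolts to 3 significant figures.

Full-scale range = 2.04 V − (-2.04 V) = 4.08 V. LSB = 4.08 V / 2^12 ≈ 0.9961 mV.
(V_in − V_min)/LSB = (0.5769176 − (-2.04)) × 4096/4.08 = 2627.1800 → nearest code k = 2627.
V_code = -2.04 + (2627/4096) × 4.08 = 0.5767382813 V.
Error = V_in − V_code = 0.5769176 − (0.5767382813) = +179 µV.

+179 µV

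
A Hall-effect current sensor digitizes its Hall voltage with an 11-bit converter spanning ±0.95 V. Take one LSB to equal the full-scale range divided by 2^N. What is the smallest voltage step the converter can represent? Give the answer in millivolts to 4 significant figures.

0.9277 mV

Full-scale range = 0.95 V − (-0.95 V) = 1.9 V.
Number of codes = 2^11 = 2048.
LSB = 1.9 V ÷ 2^11 = 1.9/2048 V = 0.9277 mV.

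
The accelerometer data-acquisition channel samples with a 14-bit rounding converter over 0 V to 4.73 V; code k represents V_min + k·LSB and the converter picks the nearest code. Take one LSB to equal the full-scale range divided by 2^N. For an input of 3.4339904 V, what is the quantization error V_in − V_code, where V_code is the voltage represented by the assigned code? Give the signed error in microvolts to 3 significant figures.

Range is 4.73 V. LSB = 4.73 V / 2^14 ≈ 288.7 µV.
(V_in − V_min)/LSB = (3.4339904 − (0)) × 16384/4.73 = 11894.8200 → nearest code k = 11895.
V_code = 0 + (11895/16384) × 4.73 = 3.4340423584 V.
V_in − V_code = 3.4339904 − (3.4340423584) = −52.0 µV.

−52.0 µV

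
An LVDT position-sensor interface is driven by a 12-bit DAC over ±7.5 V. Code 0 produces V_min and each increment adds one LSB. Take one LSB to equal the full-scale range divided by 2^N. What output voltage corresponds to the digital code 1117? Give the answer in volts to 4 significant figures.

Range = 7.5 − (-7.5) = 15 V. LSB = 15 V / 2^12.
V_out = V_min + code × LSB = -7.5 V + 1117 × 15 V / 4096
      = -7.5 + 4.09058 = -3.40942 V.

-3.409 V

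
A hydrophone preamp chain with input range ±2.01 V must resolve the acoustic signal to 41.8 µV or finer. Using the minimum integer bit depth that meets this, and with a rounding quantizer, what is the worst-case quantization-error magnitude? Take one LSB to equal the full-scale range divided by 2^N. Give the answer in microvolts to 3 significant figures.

15.3 µV

Span: 2.01 V − (-2.01 V) = 4.02 V.
Required number of levels: 4.02/41.8 µV = 96172; smallest N with 2^N ≥ that is 17.
LSB = 4.02 V / 2^17 = 30.670 µV.
|e|_max = LSB/2 = 15.3 µV.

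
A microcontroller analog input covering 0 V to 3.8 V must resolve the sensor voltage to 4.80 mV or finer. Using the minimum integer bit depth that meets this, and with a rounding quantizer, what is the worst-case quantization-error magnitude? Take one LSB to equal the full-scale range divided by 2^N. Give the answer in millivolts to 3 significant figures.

Full-scale range = 3.8 V.
Required number of levels: 3.8/4.80 mV = 791.67; smallest N with 2^N ≥ that is 10.
Step size = 3.8/1024 V = 3.7109 mV.
Max error for round-to-nearest is LSB/2 = 1.86 mV.

1.86 mV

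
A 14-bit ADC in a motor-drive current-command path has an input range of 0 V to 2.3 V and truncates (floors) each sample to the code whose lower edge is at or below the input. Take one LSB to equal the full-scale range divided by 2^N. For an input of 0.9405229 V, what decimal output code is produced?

V_FS = 2.3 V. LSB = 2.3 V / 2^14 ≈ 140.4 µV.
code = ⌊(V_in − V_min)/LSB⌋ = ⌊(V_in − V_min) × 2^14 / range⌋
     = ⌊(0.9405229 − (0)) × 16384 / 2.3⌋ = ⌊0.9405229 × 16384/2.3⌋
     = ⌊6699.794⌋ = 6699.

6699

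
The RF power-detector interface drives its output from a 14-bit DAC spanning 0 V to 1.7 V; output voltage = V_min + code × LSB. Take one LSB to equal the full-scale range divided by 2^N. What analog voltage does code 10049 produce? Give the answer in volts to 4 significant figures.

1.043 V

Range is 1.7 V. LSB = 1.7 V / 2^14.
V_out = V_min + code × LSB = 0 V + 10049 × 1.7 V / 16384
      = 0 V + 1.04268 V = 1.04268 V.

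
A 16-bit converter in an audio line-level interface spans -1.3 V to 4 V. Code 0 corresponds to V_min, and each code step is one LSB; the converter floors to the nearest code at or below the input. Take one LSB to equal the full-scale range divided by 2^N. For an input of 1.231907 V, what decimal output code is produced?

31307

Span: 4 V − (-1.3 V) = 5.3 V. LSB = 5.3 V / 2^16 ≈ 80.87 µV.
(V_in − V_min) × 2^16/range = (1.231907 − (-1.3)) × 65536/5.3 = 31307.747.
Floor → code = 31307.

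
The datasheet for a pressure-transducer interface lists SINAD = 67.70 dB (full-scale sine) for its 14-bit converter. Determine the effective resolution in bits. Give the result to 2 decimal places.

10.95 bits

ENOB = (67.70 − 1.76)/6.02 = 10.9535 bits.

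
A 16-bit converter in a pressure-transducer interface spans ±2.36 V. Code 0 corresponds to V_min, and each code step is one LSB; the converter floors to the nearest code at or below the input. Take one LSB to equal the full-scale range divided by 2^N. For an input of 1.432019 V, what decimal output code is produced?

Full-scale range = 2.36 V − (-2.36 V) = 4.72 V. LSB = 4.72 V / 2^16 ≈ 72.02 µV.
(V_in − V_min) × 2^16/range = (1.432019 − (-2.36)) × 65536/4.72 = 52651.220.
Floor → code = 52651.

52651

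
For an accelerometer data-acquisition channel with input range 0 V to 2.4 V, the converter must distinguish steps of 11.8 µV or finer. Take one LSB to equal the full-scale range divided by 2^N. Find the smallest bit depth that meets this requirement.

18 bits

Span = 2.4 V.
2.4 V / 11.8 µV = 203400. Since 2^17 = 131072 and 2^18 = 262144, N = 18.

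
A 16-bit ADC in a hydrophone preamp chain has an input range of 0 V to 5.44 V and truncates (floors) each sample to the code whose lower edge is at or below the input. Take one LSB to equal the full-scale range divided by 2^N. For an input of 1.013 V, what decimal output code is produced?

12203

Span = 5.44 V. LSB = 5.44 V / 2^16 ≈ 83.01 µV.
V_in − V_min = 1.013 − (0) = 1.013 V.
Divide by LSB: 1.013 × 65536/5.44 = 12203.6706.
Truncating gives code 12203.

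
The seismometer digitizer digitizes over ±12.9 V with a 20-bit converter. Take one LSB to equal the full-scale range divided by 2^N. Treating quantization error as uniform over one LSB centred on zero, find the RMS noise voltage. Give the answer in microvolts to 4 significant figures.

Full-scale range = 12.9 V − (-12.9 V) = 25.8 V.
LSB = 25.8 V / 2^20 = 24.6048 µV.
RMS of a uniform error over width LSB is LSB/√12 = 7.103 µV.

7.103 µV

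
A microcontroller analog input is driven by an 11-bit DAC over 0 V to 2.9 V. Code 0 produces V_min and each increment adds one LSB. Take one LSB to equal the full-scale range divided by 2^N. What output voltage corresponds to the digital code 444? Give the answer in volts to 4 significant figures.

V_FS = 2.9 V. LSB = 2.9 V / 2^11.
Output = V_min + (444/2048) × range = 0 + 0.216797 × 2.9 V
      = 0 + 0.628711 = 0.628711 V.

0.6287 V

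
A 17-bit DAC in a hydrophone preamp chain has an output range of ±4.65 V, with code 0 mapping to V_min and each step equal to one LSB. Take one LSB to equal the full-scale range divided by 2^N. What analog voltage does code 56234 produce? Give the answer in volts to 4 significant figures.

-0.6600 V

Full-scale range = 4.65 V − (-4.65 V) = 9.3 V. LSB = 9.3 V / 2^17.
V_out = -4.65 + 56234 × (9.3/131072) V
      = -4.65 V + 3.98999 V = -0.660008 V.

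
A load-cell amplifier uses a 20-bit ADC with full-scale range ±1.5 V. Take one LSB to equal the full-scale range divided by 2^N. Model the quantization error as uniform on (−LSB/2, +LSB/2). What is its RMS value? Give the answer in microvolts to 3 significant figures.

Span: 1.5 V − (-1.5 V) = 3 V.
One LSB is 3 V / 1048576 = 2.8610 µV.
For a uniform distribution on [−LSB/2, +LSB/2], V_rms = LSB/√12 = 2.8610 µV/3.4641 = 0.826 µV.

0.826 µV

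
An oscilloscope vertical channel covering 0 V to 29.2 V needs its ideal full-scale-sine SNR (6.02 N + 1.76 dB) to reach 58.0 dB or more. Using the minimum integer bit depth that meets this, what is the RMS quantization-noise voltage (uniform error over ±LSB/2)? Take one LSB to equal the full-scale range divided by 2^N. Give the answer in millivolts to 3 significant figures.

8.23 mV

Full-scale range = 29.2 V.
Required N = ⌈(58.0 − 1.76)/6.02⌉ = ⌈9.342⌉ = 10.
LSB = 29.2 V ÷ 2^10 = 29.2/1024 V = 28.516 mV.
RMS noise = LSB/√12 = 8.23 mV.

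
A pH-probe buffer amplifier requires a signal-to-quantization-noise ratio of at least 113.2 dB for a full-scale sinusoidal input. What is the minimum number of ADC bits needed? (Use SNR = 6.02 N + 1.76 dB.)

19 bits

6.02 N + 1.76 ≥ 113.2 gives N ≥ 18.512, so the minimum integer is 19.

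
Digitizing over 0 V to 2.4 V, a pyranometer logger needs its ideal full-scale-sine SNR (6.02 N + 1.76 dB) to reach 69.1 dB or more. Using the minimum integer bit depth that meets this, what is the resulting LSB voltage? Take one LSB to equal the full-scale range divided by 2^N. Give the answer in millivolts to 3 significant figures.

V_FS = 2.4 V.
Required N = ⌈(69.1 − 1.76)/6.02⌉ = ⌈11.186⌉ = 12.
LSB = 2.4 V ÷ 2^12 = 2.4/4096 V = 0.586 mV.

0.586 mV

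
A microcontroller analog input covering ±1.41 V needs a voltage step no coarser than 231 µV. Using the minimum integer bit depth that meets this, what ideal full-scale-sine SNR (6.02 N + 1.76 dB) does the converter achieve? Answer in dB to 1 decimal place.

86.0 dB

The full-scale span is 1.41 − (-1.41) = 2.82 V.
2.82 V / 231 µV = 12210. Since 2^13 = 8192 and 2^14 = 16384, N = 14.
6.02(14) + 1.76 = 86.04 dB.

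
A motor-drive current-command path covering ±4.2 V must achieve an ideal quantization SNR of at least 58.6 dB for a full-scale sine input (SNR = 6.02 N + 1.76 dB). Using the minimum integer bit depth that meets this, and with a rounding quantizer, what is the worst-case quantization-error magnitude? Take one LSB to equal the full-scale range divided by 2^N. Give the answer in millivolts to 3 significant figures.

Full-scale range = 4.2 V − (-4.2 V) = 8.4 V.
N ≥ (58.6 − 1.76)/6.02 = 9.442 → N_min = 10.
LSB = 8.4 V / 2^10 = 8.2031 mV.
Max error for round-to-nearest is LSB/2 = 4.10 mV.

4.10 mV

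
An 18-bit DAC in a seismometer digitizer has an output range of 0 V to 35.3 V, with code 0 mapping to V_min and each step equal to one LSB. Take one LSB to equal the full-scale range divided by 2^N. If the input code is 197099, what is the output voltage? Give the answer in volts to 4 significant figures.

26.54 V

V_FS = 35.3 V. LSB = 35.3 V / 2^18.
Output = V_min + (197099/262144) × range = 0 + 0.751873 × 35.3 V
      = 0 V + 26.5411 V = 26.5411 V.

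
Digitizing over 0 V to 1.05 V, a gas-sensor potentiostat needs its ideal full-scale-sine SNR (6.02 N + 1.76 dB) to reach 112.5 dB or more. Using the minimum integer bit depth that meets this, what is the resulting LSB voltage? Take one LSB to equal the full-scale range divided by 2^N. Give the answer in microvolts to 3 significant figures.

2.00 µV

Full-scale range = 1.05 V.
Solving 6.02 N ≥ 112.5 − 1.76: N ≥ 18.395. Round up → N = 19.
LSB = 1.05 V ÷ 2^19 = 1.05/524288 V = 2.00 µV.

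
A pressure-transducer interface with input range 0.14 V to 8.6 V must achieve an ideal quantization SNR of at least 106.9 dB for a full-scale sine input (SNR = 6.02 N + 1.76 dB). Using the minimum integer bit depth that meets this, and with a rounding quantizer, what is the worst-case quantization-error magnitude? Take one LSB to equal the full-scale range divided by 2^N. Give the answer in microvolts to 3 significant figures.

The full-scale span is 8.6 − (0.14) = 8.46 V.
N ≥ (106.9 − 1.76)/6.02 = 17.465 → N_min = 18.
LSB = 8.46 V / 2^18 = 32.272 µV.
|e|_max = LSB/2 = 16.1 µV.

16.1 µV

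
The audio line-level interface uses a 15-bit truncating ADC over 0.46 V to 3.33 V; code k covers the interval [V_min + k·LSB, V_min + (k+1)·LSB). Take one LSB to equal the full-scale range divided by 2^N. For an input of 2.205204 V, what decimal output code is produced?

19925

Range = 3.33 − (0.46) = 2.87 V. LSB = 2.87 V / 2^15 ≈ 87.59 µV.
code = ⌊(V_in − V_min)/LSB⌋ = ⌊(V_in − V_min) × 2^15 / range⌋
     = ⌊(2.205204 − (0.46)) × 32768 / 2.87⌋ = ⌊1.745204 × 32768/2.87⌋
     = ⌊19925.730⌋ = 19925.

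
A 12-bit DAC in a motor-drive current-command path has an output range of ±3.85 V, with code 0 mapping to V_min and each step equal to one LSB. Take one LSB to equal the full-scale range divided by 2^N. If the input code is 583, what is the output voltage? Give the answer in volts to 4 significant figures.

Range = 3.85 − (-3.85) = 7.7 V. LSB = 7.7 V / 2^12.
V_out = -3.85 + 583 × (7.7/4096) V
      = -3.85 + 1.09597 = -2.75403 V.

-2.754 V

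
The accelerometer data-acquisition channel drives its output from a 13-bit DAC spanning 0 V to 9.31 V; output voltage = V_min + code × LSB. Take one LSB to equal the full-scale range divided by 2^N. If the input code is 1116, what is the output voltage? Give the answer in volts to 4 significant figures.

1.268 V

Full-scale range = 9.31 V. LSB = 9.31 V / 2^13.
Output = V_min + (1116/8192) × range = 0 + 0.136230 × 9.31 V
      = 0 + 1.26831 = 1.26831 V.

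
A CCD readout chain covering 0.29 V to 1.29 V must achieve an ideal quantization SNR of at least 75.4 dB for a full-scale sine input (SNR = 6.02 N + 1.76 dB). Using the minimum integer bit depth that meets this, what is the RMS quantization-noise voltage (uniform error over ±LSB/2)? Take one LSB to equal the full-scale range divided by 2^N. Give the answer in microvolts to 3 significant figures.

The full-scale span is 1.29 − (0.29) = 1 V.
N ≥ (75.4 − 1.76)/6.02 = 12.233 → N_min = 13.
LSB = 1 V / 2^13 = 122.07 µV.
RMS noise = LSB/√12 = 35.2 µV.

35.2 µV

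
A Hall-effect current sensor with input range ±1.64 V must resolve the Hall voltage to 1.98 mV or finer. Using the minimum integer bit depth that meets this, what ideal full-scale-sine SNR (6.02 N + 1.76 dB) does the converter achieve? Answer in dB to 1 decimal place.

68.0 dB

Span: 1.64 V − (-1.64 V) = 3.28 V.
Need 2^N ≥ 3.28 V / 1.98 mV = 1657 → N_min = 11.
SNR = 6.02 × 11 + 1.76 = 67.98 dB.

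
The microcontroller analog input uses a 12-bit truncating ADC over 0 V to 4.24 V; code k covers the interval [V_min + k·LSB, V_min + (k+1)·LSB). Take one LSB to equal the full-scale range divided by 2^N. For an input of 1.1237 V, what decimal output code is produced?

1085

Span = 4.24 V. LSB = 4.24 V / 2^12 ≈ 1.035 mV.
code = ⌊(V_in − V_min)/LSB⌋ = ⌊(V_in − V_min) × 2^12 / range⌋
     = ⌊(1.1237 − (0)) × 4096 / 4.24⌋ = ⌊1.1237 × 4096/4.24⌋
     = ⌊1085.537⌋ = 1085.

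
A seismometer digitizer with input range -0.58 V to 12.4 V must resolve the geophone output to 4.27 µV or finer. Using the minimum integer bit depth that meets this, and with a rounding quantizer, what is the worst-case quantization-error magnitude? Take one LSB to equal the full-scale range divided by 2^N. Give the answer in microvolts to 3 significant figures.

Full-scale range = 12.4 V − (-0.58 V) = 12.98 V.
12.98 V / 4.27 µV = 3.040e6. Since 2^21 = 2097152 and 2^22 = 4194304, N = 22.
LSB = 12.98 V ÷ 2^22 = 12.98/4194304 V = 3.0947 µV.
|e|_max = LSB/2 = 1.55 µV.

1.55 µV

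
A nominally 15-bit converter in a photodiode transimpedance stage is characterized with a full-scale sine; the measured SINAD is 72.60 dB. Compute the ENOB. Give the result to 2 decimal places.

11.77 bits

Inverting SNR = 6.02 N + 1.76: N_eff = (72.60 − 1.76)/6.02 = 11.7674.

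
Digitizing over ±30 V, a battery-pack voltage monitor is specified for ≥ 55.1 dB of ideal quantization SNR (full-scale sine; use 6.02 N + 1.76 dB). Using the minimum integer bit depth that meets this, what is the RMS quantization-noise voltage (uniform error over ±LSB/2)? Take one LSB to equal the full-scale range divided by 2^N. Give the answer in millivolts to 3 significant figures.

33.8 mV

Range = 30 − (-30) = 60 V.
Solving 6.02 N ≥ 55.1 − 1.76: N ≥ 8.860. Round up → N = 9.
LSB = 60 V ÷ 2^9 = 60/512 V = 117.19 mV.
V_rms = LSB/√12 = 33.8 mV.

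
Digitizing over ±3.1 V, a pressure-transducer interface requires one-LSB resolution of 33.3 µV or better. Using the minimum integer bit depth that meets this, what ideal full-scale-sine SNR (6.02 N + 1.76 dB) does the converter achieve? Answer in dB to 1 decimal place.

110.1 dB

Range = 3.1 − (-3.1) = 6.2 V.
Required number of levels: 6.2/33.3 µV = 186190; smallest N with 2^N ≥ that is 18.
SNR = 6.02 × 18 + 1.76 = 110.12 dB.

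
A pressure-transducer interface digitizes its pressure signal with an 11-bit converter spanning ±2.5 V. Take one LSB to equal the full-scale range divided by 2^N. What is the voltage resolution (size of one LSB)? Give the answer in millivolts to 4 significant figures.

Full-scale range = 2.5 V − (-2.5 V) = 5 V.
2^11 = 2048 levels.
One LSB is 5 V / 2048 = 2.441 mV.

2.441 mV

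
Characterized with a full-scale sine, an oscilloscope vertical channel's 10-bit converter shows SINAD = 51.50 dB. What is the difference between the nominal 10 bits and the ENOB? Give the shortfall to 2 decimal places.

N_eff = (51.50 − 1.76)/6.02 = 8.2625 bits.
Shortfall = 10 − 8.2625 = 1.7375 bits.

1.74 bits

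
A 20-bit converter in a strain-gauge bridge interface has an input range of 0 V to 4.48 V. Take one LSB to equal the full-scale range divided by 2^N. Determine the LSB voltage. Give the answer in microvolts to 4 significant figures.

4.272 µV

V_FS = 4.48 V.
There are 2^20 = 1048576 steps.
LSB = 4.48 V ÷ 2^20 = 4.48/1048576 V = 4.272 µV.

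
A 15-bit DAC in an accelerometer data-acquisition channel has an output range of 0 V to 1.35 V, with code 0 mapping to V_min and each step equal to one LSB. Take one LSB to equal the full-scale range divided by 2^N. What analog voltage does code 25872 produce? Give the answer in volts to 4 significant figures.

Range is 1.35 V. LSB = 1.35 V / 2^15.
V_out = V_min + code × LSB = 0 V + 25872 × 1.35 V / 32768
      = 0 V + 1.06589 V = 1.06589 V.

1.066 V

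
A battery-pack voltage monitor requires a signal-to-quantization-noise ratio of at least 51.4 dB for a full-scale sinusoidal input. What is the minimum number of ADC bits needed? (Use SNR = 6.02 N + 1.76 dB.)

9 bits

Solving 6.02 N ≥ 51.4 − 1.76: N ≥ 8.246. Round up → N = 9.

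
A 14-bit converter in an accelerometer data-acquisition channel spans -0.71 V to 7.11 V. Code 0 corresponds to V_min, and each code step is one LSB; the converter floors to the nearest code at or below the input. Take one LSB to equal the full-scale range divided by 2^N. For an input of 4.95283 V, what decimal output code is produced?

Range = 7.11 − (-0.71) = 7.82 V. LSB = 7.82 V / 2^14 ≈ 477.3 µV.
V_in − V_min = 4.95283 − (-0.71) = 5.66283 V.
Divide by LSB: 5.66283 × 16384/7.82 = 11864.4254.
Truncating gives code 11864.

11864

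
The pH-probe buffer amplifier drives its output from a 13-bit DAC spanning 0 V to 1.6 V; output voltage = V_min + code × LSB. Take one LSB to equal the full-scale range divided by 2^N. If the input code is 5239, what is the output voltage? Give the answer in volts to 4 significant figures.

V_FS = 1.6 V. LSB = 1.6 V / 2^13.
V_out = V_min + code × LSB = 0 V + 5239 × 1.6 V / 8192
      = 0 + 1.02324 = 1.02324 V.

1.023 V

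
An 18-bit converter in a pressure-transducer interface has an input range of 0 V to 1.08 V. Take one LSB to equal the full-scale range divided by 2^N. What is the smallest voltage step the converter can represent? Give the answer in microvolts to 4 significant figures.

4.120 µV

V_FS = 1.08 V.
2^18 = 262144 levels.
One LSB is 1.08 V / 262144 = 4.120 µV.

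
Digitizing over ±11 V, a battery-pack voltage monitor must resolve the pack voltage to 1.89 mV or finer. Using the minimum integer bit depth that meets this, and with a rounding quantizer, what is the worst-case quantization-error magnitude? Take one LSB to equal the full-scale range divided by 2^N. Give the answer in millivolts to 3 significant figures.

0.671 mV

Span: 11 V − (-11 V) = 22 V.
Required number of levels: 22/1.89 mV = 11640; smallest N with 2^N ≥ that is 14.
Step size = 22/16384 V = 1.3428 mV.
Half an LSB is 0.671 mV.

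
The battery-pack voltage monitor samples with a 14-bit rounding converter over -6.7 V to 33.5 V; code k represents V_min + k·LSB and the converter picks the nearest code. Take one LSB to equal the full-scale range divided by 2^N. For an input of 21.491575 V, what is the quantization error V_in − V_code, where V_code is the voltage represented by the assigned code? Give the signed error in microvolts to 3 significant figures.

−442 µV

Range = 33.5 − (-6.7) = 40.2 V. LSB = 40.2 V / 2^14 ≈ 2.454 mV.
Position in LSBs: (21.491575 − (-6.7)) × 16384/40.2 = 11489.8200; rounding gives k = 11490.
V_code = -6.7 + (11490/16384) × 40.2 = 21.492016602 V.
e = 21.491575 − (21.492016602) = −442 µV.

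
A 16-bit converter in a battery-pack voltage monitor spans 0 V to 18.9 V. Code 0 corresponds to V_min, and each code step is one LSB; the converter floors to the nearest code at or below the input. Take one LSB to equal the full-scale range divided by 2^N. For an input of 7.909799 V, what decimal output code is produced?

V_FS = 18.9 V. LSB = 18.9 V / 2^16 ≈ 288.4 µV.
(V_in − V_min) × 2^16/range = (7.909799 − (0)) × 65536/18.9 = 27427.333.
Floor → code = 27427.

27427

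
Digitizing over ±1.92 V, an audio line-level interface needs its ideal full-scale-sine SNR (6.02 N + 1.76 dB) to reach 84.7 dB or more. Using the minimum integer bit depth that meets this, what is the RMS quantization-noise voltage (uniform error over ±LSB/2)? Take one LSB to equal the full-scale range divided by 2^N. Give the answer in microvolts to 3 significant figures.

Range = 1.92 − (-1.92) = 3.84 V.
Solving 6.02 N ≥ 84.7 − 1.76: N ≥ 13.777. Round up → N = 14.
Step size = 3.84/16384 V = 234.38 µV.
RMS noise = LSB/√12 = 67.7 µV.

67.7 µV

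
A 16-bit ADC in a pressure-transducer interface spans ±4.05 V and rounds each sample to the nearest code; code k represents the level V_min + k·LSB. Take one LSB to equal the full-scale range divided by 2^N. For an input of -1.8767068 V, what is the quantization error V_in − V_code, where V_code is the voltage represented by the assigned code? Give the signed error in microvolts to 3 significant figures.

Span: 4.05 V − (-4.05 V) = 8.1 V. LSB = 8.1 V / 2^16 ≈ 123.6 µV.
(V_in − V_min)/LSB = (-1.8767068 − (-4.05)) × 65536/8.1 = 17583.8201 → nearest code k = 17584.
V_code = -4.05 + (17584/65536) × 8.1 = -1.8766845703 V.
e = -1.8767068 − (-1.8766845703) = −22.2 µV.

−22.2 µV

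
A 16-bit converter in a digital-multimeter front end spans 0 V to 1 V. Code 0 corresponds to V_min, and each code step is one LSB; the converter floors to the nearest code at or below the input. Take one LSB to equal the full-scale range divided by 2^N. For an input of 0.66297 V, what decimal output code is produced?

43448

Range is 1 V. LSB = 1 V / 2^16 ≈ 15.26 µV.
V_in − V_min = 0.66297 − (0) = 0.66297 V.
Divide by LSB: 0.66297 × 65536/1 = 43448.4019.
Truncating gives code 43448.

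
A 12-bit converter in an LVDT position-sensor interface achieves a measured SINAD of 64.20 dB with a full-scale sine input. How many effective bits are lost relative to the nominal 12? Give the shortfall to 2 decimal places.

Effective bits = (64.20 − 1.76)/6.02 = 10.3721.
12 − 10.3721 = 1.63 bits below nominal.

1.63 bits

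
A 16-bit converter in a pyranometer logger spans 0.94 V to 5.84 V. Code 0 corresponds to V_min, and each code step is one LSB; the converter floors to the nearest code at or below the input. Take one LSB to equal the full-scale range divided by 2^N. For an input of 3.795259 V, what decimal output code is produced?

38188

The full-scale span is 5.84 − (0.94) = 4.9 V. LSB = 4.9 V / 2^16 ≈ 74.77 µV.
code = ⌊(V_in − V_min)/LSB⌋ = ⌊(V_in − V_min) × 2^16 / range⌋
     = ⌊(3.795259 − (0.94)) × 65536 / 4.9⌋ = ⌊2.855259 × 65536/4.9⌋
     = ⌊38188.215⌋ = 38188.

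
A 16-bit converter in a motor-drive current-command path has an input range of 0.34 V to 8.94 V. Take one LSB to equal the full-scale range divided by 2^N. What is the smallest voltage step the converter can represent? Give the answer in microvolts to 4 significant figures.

131.2 µV

Full-scale range = 8.94 V − (0.34 V) = 8.6 V.
There are 2^16 = 65536 steps.
LSB = 8.6 V / 2^16 = 131.2 µV.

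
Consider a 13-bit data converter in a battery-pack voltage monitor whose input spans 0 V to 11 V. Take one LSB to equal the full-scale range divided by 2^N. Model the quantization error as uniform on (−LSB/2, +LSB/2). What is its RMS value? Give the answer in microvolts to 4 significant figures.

387.6 µV

Range is 11 V.
LSB = 11 V ÷ 2^13 = 11/8192 V = 1.34277 mV.
For a uniform distribution on [−LSB/2, +LSB/2], V_rms = LSB/√12 = 1.34277 mV/3.4641 = 387.6 µV.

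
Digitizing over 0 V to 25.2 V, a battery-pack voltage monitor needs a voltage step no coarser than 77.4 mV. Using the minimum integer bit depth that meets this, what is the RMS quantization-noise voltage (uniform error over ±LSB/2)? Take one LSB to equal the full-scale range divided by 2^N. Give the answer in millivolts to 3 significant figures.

Span = 25.2 V.
25.2 V / 77.4 mV = 325.6. Since 2^8 = 256 and 2^9 = 512, N = 9.
LSB = 25.2 V ÷ 2^9 = 25.2/512 V = 49.219 mV.
σ_q = LSB/√12 = 49.219 mV/3.4641 = 14.2 mV.

14.2 mV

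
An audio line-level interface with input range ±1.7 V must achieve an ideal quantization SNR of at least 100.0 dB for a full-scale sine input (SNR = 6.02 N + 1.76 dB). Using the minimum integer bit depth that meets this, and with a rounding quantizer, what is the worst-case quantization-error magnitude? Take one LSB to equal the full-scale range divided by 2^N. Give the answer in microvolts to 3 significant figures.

13.0 µV

Range = 1.7 − (-1.7) = 3.4 V.
6.02 N + 1.76 ≥ 100.0 gives N ≥ 16.319, so the minimum integer is 17.
LSB = 3.4 V / 2^17 = 25.940 µV.
Max error for round-to-nearest is LSB/2 = 13.0 µV.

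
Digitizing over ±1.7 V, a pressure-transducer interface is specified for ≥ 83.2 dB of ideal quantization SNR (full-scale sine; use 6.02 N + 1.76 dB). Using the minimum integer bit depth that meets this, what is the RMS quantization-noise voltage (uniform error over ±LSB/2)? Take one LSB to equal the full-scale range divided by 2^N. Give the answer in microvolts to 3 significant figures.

59.9 µV

The full-scale span is 1.7 − (-1.7) = 3.4 V.
N ≥ (83.2 − 1.76)/6.02 = 13.528 → N_min = 14.
One LSB is 3.4 V / 16384 = 207.52 µV.
RMS noise = LSB/√12 = 59.9 µV.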